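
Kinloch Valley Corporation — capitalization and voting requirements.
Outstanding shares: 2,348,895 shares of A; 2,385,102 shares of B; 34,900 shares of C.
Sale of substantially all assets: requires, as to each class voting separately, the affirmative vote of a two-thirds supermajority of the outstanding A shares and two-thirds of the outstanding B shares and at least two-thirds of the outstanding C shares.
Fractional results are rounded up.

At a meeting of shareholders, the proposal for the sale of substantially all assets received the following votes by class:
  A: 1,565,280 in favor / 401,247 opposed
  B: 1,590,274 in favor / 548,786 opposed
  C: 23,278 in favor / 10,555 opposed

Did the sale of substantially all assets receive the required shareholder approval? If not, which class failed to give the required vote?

Not approved — the A shares did not give the required vote.

A: 2/3 of 2348895 = 1565930; 1,565,930 required, 1,565,280 in favor — not approved.
B: 2/3 of 2385102 = 1590068; 1,590,068 required, 1,590,274 in favor — approved.
C: 2/3 of 34900 = 23266.67, rounded up to 23267; 23,267 required, 23,278 in favor — approved.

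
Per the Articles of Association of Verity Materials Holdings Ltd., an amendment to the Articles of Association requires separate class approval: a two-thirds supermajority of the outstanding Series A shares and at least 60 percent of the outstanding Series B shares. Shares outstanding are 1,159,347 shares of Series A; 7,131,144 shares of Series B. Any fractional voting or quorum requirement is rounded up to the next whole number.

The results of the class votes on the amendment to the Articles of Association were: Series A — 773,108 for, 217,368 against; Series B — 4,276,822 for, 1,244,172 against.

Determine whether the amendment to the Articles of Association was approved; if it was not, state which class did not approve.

Series A: 2/3 of 1159347 = 772898; 772,898 required, 773,108 in favor — approved.
Series B: 3/5 of 7131144 = 4278686.40, rounded up to 4278687; 4,278,687 required, 4,276,822 in favor — not approved.

Not approved — the Series B shares did not give the required vote.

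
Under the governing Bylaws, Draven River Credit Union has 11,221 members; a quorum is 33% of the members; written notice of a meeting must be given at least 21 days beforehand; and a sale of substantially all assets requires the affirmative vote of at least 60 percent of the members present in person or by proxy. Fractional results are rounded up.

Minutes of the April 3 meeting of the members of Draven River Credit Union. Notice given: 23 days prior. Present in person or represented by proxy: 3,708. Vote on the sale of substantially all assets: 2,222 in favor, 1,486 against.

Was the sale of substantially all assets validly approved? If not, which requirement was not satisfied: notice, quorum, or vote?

Invalid — vote requirement not satisfied.

Notice: 23 days given; 21 required. Satisfied.
Quorum: 33% of 11,221 = 3,702.93, rounded up to 3,703; 3,708 present. Satisfied.
Vote: requires three-fifths of those present (3,708); 3/5 of 3708 = 2224.80, rounded up to 2225, so 2,225 needed; 2,222 in favor. Not satisfied.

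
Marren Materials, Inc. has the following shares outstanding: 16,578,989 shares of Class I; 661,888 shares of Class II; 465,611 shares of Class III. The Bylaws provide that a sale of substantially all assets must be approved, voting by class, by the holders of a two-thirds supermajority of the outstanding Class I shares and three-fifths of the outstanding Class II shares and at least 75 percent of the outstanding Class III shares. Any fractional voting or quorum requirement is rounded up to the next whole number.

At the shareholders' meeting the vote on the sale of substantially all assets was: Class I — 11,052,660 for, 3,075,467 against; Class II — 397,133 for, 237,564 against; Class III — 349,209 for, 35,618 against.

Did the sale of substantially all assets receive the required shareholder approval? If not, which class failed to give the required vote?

Approved — every class gave the required vote.

Class I: 2/3 of 16578989 = 11052659.33, rounded up to 11052660; 11,052,660 required, 11,052,660 in favor — approved.
Class II: 3/5 of 661888 = 397132.80, rounded up to 397133; 397,133 required, 397,133 in favor — approved.
Class III: 3/4 of 465611 = 349208.25, rounded up to 349209; 349,209 required, 349,209 in favor — approved.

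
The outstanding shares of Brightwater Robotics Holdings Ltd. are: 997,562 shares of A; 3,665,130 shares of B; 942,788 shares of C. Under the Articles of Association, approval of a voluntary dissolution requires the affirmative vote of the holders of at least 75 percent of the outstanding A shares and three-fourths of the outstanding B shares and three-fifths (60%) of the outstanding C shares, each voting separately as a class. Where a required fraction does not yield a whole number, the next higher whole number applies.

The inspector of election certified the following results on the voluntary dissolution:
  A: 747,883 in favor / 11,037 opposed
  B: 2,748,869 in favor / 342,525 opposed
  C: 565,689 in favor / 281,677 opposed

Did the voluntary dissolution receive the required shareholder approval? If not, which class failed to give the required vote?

A: 3/4 of 997562 = 748171.50, rounded up to 748172; 748,172 required, 747,883 in favor — not approved.
B: 3/4 of 3665130 = 2748847.50, rounded up to 2748848; 2,748,848 required, 2,748,869 in favor — approved.
C: 3/5 of 942788 = 565672.80, rounded up to 565673; 565,673 required, 565,689 in favor — approved.

Not approved — the A shares did not give the required vote.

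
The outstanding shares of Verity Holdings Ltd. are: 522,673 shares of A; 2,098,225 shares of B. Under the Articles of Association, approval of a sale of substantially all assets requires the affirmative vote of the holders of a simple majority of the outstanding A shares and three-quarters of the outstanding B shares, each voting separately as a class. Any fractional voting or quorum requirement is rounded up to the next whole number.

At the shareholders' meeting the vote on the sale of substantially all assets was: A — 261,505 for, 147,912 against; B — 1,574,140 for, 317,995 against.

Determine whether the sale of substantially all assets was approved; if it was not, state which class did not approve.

A: a majority of 522673 is 261337; 261,337 required, 261,505 in favor — approved.
B: 3/4 of 2098225 = 1573668.75, rounded up to 1573669; 1,573,669 required, 1,574,140 in favor — approved.

Approved — every class gave the required vote.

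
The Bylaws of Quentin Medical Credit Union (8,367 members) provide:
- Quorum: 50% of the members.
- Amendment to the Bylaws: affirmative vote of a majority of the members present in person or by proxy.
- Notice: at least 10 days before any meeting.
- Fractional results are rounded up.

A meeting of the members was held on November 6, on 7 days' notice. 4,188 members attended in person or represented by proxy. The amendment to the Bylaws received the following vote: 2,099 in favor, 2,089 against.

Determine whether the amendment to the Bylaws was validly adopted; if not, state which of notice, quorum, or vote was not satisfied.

Notice: 7 days given; 10 required. Not satisfied.
Quorum: 50% of 8,367 = 4,183.50, rounded up to 4,184; 4,188 present. Satisfied.
Vote: requires a majority of those present (4,188); a majority of 4188 is 2095, so 2,095 needed; 2,099 in favor. Satisfied.

Invalid — notice requirement not satisfied.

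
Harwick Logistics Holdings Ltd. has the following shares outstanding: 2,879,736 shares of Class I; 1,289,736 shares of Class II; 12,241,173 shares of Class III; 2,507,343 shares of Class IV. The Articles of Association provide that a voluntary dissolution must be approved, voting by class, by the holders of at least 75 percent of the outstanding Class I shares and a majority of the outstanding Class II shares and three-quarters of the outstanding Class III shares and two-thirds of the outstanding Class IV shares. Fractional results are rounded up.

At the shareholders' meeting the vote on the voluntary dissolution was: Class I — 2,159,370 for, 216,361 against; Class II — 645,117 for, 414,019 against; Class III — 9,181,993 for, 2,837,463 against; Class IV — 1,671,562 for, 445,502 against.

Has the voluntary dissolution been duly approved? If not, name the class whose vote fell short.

Not approved — the Class I shares did not give the required vote.

Class I: 3/4 of 2879736 = 2159802; 2,159,802 required, 2,159,370 in favor — not approved.
Class II: a majority of 1289736 is 644869; 644,869 required, 645,117 in favor — approved.
Class III: 3/4 of 12241173 = 9180879.75, rounded up to 9180880; 9,180,880 required, 9,181,993 in favor — approved.
Class IV: 2/3 of 2507343 = 1671562; 1,671,562 required, 1,671,562 in favor — approved.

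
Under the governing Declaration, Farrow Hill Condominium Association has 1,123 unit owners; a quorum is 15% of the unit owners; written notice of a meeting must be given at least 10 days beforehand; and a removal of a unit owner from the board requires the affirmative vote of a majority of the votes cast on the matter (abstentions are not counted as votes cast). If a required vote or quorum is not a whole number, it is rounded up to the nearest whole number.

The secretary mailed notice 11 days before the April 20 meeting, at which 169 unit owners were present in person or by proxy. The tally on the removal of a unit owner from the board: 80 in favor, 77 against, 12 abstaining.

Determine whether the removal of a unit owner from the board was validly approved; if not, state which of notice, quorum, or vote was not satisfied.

Valid — all requirements satisfied.

Notice: 11 days given; 10 required. Satisfied.
Quorum: 15% of 1,123 = 168.45, rounded up to 169; 169 present. Satisfied.
Vote: requires a majority of the votes cast (169 − 12 abstaining = 157); a majority of 157 is 79, so 79 needed; 80 in favor. Satisfied.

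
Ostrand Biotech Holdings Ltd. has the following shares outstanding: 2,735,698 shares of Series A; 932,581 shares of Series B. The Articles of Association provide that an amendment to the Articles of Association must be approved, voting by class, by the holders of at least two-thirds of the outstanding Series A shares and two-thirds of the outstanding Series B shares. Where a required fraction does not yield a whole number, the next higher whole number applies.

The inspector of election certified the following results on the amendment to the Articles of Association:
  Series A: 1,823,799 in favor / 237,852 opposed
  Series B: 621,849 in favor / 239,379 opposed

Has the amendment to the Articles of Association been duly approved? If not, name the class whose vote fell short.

Series A: 2/3 of 2735698 = 1823798.67, rounded up to 1823799; 1,823,799 required, 1,823,799 in favor — approved.
Series B: 2/3 of 932581 = 621720.67, rounded up to 621721; 621,721 required, 621,849 in favor — approved.

Approved — every class gave the required vote.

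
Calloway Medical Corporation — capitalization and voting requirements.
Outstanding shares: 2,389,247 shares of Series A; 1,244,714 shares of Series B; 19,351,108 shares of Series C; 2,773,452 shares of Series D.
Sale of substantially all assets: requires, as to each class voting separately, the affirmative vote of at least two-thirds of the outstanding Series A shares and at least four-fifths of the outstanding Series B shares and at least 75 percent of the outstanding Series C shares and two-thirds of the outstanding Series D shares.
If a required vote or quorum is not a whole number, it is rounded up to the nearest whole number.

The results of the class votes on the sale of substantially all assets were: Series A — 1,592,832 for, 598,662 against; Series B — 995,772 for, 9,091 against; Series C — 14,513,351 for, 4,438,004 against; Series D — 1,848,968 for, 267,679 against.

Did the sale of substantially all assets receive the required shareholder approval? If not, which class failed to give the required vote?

Approved — every class gave the required vote.

Series A: 2/3 of 2389247 = 1592831.33, rounded up to 1592832; 1,592,832 required, 1,592,832 in favor — approved.
Series B: 4/5 of 1244714 = 995771.20, rounded up to 995772; 995,772 required, 995,772 in favor — approved.
Series C: 3/4 of 19351108 = 14513331; 14,513,331 required, 14,513,351 in favor — approved.
Series D: 2/3 of 2773452 = 1848968; 1,848,968 required, 1,848,968 in favor — approved.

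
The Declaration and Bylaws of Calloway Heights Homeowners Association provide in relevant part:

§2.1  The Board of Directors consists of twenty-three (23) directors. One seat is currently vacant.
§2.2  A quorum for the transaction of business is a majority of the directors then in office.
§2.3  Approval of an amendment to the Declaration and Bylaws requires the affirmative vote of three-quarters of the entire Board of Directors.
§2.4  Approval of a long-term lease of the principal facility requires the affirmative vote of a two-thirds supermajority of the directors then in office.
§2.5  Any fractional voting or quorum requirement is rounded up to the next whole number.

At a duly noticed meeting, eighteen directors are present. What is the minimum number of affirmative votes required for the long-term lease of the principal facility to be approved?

The long-term lease of the principal facility requires two-thirds of the directors then in office (22).
2/3 of 22 = 14.67, rounded up to 15.

15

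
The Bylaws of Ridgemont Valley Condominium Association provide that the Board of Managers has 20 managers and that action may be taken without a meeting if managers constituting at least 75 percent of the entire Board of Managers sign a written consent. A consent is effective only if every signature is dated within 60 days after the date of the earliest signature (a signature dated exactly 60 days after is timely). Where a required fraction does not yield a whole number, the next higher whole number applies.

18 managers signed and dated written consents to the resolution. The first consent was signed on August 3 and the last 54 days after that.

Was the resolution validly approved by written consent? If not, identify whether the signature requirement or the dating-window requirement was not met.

Effective — both the signature and dating-window requirements are satisfied.

Signatures required: at least 75 percent of 20 — 3/4 of 20 = 15, so 15 needed; 18 signed. Sufficient.
Dating window: the latest signature is 54 days after the earliest; the limit is 60 days. Within the window.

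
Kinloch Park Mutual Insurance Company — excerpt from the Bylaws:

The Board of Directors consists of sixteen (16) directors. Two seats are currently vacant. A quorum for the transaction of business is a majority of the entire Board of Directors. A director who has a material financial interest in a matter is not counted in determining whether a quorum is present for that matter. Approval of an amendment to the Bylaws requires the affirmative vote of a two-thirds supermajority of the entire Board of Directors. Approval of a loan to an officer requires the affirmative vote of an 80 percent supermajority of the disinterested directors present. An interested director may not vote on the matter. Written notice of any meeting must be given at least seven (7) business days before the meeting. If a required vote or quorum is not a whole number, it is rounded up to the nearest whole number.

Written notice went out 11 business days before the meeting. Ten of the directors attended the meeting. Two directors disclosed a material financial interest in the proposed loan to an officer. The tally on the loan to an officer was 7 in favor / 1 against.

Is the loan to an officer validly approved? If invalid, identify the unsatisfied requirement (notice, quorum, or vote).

Notice: 11 business days given; 7 required (11 ≥ 7). Satisfied.
Quorum: 10 present, but the 2 interested directors do not count, leaving 8. Quorum is 9. Not satisfied.
Vote: the loan to an officer requires four-fifths of the disinterested directors present (10 − 2 = 8). 4/5 of 8 = 6.40, rounded up to 7, so 7 affirmative votes are needed; 7 voted in favor. Satisfied. (Moot — without a quorum no business can be validly transacted.)

Invalid — quorum requirement not satisfied.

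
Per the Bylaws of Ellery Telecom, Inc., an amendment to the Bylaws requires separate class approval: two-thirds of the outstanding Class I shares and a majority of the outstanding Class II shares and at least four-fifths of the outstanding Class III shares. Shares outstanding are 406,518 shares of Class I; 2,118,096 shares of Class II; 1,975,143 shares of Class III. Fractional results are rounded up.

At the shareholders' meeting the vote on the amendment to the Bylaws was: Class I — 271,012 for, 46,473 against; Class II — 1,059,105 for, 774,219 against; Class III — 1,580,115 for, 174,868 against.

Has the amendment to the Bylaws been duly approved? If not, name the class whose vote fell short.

Class I: 2/3 of 406518 = 271012; 271,012 required, 271,012 in favor — approved.
Class II: a majority of 2118096 is 1059049; 1,059,049 required, 1,059,105 in favor — approved.
Class III: 4/5 of 1975143 = 1580114.40, rounded up to 1580115; 1,580,115 required, 1,580,115 in favor — approved.

Approved — every class gave the required vote.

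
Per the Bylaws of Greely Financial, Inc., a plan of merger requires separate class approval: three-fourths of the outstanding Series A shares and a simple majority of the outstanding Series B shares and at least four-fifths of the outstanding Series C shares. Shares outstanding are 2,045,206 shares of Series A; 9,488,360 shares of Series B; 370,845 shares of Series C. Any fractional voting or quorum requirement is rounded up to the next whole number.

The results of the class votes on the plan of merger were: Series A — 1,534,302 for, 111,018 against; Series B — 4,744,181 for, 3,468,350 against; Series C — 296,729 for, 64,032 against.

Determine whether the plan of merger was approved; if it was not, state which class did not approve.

Approved — every class gave the required vote.

Series A: 3/4 of 2045206 = 1533904.50, rounded up to 1533905; 1,533,905 required, 1,534,302 in favor — approved.
Series B: a majority of 9488360 is 4744181; 4,744,181 required, 4,744,181 in favor — approved.
Series C: 4/5 of 370845 = 296676; 296,676 required, 296,729 in favor — approved.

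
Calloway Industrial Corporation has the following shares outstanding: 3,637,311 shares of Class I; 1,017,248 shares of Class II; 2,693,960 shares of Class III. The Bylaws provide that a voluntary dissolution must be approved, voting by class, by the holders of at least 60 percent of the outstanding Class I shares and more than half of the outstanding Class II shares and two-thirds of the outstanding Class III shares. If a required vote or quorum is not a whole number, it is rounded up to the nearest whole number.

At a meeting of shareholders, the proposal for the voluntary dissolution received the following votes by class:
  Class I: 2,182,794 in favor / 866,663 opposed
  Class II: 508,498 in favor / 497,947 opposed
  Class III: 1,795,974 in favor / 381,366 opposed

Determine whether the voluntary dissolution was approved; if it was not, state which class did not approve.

Not approved — the Class II shares did not give the required vote.

Class I: 3/5 of 3637311 = 2182386.60, rounded up to 2182387; 2,182,387 required, 2,182,794 in favor — approved.
Class II: a majority of 1017248 is 508625; 508,625 required, 508,498 in favor — not approved.
Class III: 2/3 of 2693960 = 1795973.33, rounded up to 1795974; 1,795,974 required, 1,795,974 in favor — approved.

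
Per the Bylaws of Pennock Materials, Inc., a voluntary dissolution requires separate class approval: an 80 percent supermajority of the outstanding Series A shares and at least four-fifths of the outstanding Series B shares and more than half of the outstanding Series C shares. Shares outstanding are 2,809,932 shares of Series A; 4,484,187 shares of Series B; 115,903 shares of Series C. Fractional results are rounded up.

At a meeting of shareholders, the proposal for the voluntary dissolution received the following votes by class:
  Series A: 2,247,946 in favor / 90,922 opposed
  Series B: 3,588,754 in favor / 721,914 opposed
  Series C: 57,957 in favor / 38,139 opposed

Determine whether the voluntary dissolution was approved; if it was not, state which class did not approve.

Series A: 4/5 of 2809932 = 2247945.60, rounded up to 2247946; 2,247,946 required, 2,247,946 in favor — approved.
Series B: 4/5 of 4484187 = 3587349.60, rounded up to 3587350; 3,587,350 required, 3,588,754 in favor — approved.
Series C: a majority of 115903 is 57952; 57,952 required, 57,957 in favor — approved.

Approved — every class gave the required vote.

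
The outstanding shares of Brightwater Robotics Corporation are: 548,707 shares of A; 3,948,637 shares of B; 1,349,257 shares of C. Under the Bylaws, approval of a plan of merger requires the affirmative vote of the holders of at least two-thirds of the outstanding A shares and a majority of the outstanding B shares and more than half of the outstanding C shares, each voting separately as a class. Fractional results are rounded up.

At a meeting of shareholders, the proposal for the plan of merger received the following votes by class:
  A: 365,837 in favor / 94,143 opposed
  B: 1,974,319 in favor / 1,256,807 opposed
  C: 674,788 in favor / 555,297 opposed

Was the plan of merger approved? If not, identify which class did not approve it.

Approved — every class gave the required vote.

A: 2/3 of 548707 = 365804.67, rounded up to 365805; 365,805 required, 365,837 in favor — approved.
B: a majority of 3948637 is 1974319; 1,974,319 required, 1,974,319 in favor — approved.
C: a majority of 1349257 is 674629; 674,629 required, 674,788 in favor — approved.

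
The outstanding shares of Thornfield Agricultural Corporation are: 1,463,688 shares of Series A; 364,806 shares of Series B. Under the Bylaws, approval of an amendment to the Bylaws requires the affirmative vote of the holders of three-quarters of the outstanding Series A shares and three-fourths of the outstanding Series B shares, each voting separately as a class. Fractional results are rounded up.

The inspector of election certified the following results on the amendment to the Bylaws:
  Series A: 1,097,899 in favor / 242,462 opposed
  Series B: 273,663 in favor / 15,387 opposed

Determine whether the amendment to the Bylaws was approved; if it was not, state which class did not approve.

Approved — every class gave the required vote.

Series A: 3/4 of 1463688 = 1097766; 1,097,766 required, 1,097,899 in favor — approved.
Series B: 3/4 of 364806 = 273604.50, rounded up to 273605; 273,605 required, 273,663 in favor — approved.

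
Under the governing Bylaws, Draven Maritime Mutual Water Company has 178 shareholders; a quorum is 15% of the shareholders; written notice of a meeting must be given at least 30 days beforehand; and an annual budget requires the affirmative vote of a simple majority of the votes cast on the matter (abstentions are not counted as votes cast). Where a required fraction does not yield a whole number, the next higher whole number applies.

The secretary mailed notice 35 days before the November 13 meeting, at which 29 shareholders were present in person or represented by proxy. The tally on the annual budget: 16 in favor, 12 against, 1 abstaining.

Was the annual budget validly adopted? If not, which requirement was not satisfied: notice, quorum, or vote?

Valid — all requirements satisfied.

Notice: 35 days given; 30 required. Satisfied.
Quorum: 15% of 178 = 26.70, rounded up to 27; 29 present. Satisfied.
Vote: requires a majority of the votes cast (29 − 1 abstaining = 28); a majority of 28 is 15, so 15 needed; 16 in favor. Satisfied.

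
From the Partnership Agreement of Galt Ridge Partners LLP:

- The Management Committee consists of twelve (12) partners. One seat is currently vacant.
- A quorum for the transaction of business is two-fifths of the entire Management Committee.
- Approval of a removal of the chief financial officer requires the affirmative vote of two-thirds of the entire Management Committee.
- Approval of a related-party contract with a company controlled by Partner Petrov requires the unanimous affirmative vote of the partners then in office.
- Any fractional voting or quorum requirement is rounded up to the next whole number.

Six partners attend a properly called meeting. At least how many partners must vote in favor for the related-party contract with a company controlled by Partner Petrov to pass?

The related-party contract with a company controlled by Partner Petrov requires the unanimous vote of the partners then in office (11).
Unanimous means all 11.
(Only 6 can vote, so the related-party contract with a company controlled by Partner Petrov cannot pass at this meeting, but the required vote is still 11.)

11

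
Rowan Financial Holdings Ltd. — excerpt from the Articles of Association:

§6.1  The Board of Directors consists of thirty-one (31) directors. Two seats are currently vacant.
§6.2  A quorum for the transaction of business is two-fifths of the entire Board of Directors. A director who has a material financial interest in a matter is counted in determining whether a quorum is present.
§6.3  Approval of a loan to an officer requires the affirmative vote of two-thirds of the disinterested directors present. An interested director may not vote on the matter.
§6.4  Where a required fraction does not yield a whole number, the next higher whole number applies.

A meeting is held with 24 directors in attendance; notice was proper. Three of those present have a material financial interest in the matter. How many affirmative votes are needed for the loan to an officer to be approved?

The loan to an officer requires two-thirds of the disinterested directors present (24 − 3 = 21).
2/3 of 21 = 14.

14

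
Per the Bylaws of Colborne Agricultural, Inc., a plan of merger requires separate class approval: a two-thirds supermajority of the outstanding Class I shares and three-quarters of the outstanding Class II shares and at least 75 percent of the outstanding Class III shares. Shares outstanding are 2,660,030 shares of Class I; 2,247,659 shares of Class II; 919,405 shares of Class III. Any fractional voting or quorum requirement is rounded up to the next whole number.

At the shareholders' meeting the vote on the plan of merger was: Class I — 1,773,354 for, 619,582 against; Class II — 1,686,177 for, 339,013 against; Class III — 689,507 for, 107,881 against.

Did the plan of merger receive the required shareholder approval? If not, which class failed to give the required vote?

Class I: 2/3 of 2660030 = 1773353.33, rounded up to 1773354; 1,773,354 required, 1,773,354 in favor — approved.
Class II: 3/4 of 2247659 = 1685744.25, rounded up to 1685745; 1,685,745 required, 1,686,177 in favor — approved.
Class III: 3/4 of 919405 = 689553.75, rounded up to 689554; 689,554 required, 689,507 in favor — not approved.

Not approved — the Class III shares did not give the required vote.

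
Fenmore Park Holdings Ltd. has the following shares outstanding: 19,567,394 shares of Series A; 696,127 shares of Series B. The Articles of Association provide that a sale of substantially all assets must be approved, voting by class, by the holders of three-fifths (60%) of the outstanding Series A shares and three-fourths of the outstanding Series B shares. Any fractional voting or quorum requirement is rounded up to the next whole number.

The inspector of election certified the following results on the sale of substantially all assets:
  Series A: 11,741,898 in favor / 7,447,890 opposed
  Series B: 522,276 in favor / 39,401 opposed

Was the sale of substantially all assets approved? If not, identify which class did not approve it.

Approved — every class gave the required vote.

Series A: 3/5 of 19567394 = 11740436.40, rounded up to 11740437; 11,740,437 required, 11,741,898 in favor — approved.
Series B: 3/4 of 696127 = 522095.25, rounded up to 522096; 522,096 required, 522,276 in favor — approved.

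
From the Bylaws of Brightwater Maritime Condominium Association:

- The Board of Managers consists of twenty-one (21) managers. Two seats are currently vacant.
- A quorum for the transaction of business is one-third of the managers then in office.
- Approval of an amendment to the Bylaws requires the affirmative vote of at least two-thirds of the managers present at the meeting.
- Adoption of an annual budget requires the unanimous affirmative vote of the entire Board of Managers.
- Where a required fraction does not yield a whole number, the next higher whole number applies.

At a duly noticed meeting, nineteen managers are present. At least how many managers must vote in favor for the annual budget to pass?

The annual budget requires the unanimous vote of the entire Board of Managers (21).
Unanimous means all 21.
(Only 19 can vote, so the annual budget cannot pass at this meeting, but the required vote is still 21.)

21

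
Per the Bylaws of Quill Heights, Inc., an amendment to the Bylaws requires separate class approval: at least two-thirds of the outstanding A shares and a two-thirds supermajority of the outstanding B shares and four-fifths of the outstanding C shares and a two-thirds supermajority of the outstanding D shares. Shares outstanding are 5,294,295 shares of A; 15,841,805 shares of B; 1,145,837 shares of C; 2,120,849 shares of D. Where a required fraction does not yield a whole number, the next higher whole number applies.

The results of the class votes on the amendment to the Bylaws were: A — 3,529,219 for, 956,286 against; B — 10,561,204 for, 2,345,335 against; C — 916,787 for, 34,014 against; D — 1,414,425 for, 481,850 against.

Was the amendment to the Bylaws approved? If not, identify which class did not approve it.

Not approved — the A shares did not give the required vote.

A: 2/3 of 5294295 = 3529530; 3,529,530 required, 3,529,219 in favor — not approved.
B: 2/3 of 15841805 = 10561203.33, rounded up to 10561204; 10,561,204 required, 10,561,204 in favor — approved.
C: 4/5 of 1145837 = 916669.60, rounded up to 916670; 916,670 required, 916,787 in favor — approved.
D: 2/3 of 2120849 = 1413899.33, rounded up to 1413900; 1,413,900 required, 1,414,425 in favor — approved.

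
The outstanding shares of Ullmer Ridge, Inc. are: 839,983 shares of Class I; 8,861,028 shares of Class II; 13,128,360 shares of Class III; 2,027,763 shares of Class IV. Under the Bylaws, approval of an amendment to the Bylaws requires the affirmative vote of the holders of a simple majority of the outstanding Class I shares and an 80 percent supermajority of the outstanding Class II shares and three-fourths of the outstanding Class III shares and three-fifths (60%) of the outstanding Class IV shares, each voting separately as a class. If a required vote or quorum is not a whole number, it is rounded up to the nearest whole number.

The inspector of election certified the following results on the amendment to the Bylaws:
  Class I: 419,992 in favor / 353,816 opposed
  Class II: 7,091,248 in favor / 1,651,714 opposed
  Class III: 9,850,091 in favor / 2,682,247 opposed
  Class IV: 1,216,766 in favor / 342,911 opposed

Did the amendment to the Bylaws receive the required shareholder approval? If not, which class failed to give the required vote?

Class I: a majority of 839983 is 419992; 419,992 required, 419,992 in favor — approved.
Class II: 4/5 of 8861028 = 7088822.40, rounded up to 7088823; 7,088,823 required, 7,091,248 in favor — approved.
Class III: 3/4 of 13128360 = 9846270; 9,846,270 required, 9,850,091 in favor — approved.
Class IV: 3/5 of 2027763 = 1216657.80, rounded up to 1216658; 1,216,658 required, 1,216,766 in favor — approved.

Approved — every class gave the required vote.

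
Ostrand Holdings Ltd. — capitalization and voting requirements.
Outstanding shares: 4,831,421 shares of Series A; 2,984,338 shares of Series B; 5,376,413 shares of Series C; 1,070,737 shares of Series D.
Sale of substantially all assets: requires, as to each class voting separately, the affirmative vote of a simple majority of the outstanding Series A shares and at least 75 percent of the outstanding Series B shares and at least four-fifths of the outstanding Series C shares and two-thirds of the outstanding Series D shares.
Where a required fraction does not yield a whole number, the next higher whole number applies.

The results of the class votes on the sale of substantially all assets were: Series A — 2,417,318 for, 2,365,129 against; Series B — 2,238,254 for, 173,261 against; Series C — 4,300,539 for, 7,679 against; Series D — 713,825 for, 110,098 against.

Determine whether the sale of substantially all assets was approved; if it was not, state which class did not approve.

Not approved — the Series C shares did not give the required vote.

Series A: a majority of 4831421 is 2415711; 2,415,711 required, 2,417,318 in favor — approved.
Series B: 3/4 of 2984338 = 2238253.50, rounded up to 2238254; 2,238,254 required, 2,238,254 in favor — approved.
Series C: 4/5 of 5376413 = 4301130.40, rounded up to 4301131; 4,301,131 required, 4,300,539 in favor — not approved.
Series D: 2/3 of 1070737 = 713824.67, rounded up to 713825; 713,825 required, 713,825 in favor — approved.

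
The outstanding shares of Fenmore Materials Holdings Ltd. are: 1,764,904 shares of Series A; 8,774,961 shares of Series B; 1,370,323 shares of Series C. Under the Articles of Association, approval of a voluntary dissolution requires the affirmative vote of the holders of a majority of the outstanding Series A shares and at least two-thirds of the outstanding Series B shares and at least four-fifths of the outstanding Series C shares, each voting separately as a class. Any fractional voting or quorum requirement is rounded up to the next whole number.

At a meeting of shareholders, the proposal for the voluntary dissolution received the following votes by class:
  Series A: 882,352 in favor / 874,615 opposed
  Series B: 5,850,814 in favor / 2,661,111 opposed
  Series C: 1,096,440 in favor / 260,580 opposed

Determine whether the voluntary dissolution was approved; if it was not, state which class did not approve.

Not approved — the Series A shares did not give the required vote.

Series A: a majority of 1764904 is 882453; 882,453 required, 882,352 in favor — not approved.
Series B: 2/3 of 8774961 = 5849974; 5,849,974 required, 5,850,814 in favor — approved.
Series C: 4/5 of 1370323 = 1096258.40, rounded up to 1096259; 1,096,259 required, 1,096,440 in favor — approved.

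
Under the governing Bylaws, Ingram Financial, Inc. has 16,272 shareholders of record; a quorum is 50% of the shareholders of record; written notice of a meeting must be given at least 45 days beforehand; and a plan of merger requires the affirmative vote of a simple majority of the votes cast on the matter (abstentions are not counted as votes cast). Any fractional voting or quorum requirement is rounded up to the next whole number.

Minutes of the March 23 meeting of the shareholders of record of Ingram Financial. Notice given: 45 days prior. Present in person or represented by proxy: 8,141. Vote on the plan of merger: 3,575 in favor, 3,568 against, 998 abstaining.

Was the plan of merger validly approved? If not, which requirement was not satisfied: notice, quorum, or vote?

Valid — all requirements satisfied.

Notice: 45 days given; 45 required. Satisfied.
Quorum: 50% of 16,272 = 8,136; 8,141 present. Satisfied.
Vote: requires a majority of the votes cast (8,141 − 998 abstaining = 7,143); a majority of 7143 is 3572, so 3,572 needed; 3,575 in favor. Satisfied.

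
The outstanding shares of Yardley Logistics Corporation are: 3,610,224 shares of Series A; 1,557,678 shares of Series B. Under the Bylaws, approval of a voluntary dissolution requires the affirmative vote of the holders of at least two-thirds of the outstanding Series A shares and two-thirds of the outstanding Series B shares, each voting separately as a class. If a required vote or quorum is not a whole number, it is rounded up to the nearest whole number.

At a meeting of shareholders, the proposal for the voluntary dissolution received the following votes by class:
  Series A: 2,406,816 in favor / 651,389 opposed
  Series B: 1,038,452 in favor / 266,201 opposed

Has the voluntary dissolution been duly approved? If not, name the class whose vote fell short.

Series A: 2/3 of 3610224 = 2406816; 2,406,816 required, 2,406,816 in favor — approved.
Series B: 2/3 of 1557678 = 1038452; 1,038,452 required, 1,038,452 in favor — approved.

Approved — every class gave the required vote.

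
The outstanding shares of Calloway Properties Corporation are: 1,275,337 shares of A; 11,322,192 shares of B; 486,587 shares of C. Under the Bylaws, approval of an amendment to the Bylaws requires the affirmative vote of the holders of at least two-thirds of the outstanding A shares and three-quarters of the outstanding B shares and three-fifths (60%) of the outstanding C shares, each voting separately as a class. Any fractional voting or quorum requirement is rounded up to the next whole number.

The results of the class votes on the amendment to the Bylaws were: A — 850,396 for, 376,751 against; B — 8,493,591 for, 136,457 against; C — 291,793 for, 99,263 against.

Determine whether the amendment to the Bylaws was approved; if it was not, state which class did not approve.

A: 2/3 of 1275337 = 850224.67, rounded up to 850225; 850,225 required, 850,396 in favor — approved.
B: 3/4 of 11322192 = 8491644; 8,491,644 required, 8,493,591 in favor — approved.
C: 3/5 of 486587 = 291952.20, rounded up to 291953; 291,953 required, 291,793 in favor — not approved.

Not approved — the C shares did not give the required vote.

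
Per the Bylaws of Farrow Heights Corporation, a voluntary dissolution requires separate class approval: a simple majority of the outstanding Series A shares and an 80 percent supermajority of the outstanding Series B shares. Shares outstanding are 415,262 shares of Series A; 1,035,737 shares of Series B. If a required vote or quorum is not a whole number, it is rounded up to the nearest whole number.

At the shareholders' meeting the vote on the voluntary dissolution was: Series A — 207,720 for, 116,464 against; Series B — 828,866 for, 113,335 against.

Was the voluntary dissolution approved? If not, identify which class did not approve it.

Approved — every class gave the required vote.

Series A: a majority of 415262 is 207632; 207,632 required, 207,720 in favor — approved.
Series B: 4/5 of 1035737 = 828589.60, rounded up to 828590; 828,590 required, 828,866 in favor — approved.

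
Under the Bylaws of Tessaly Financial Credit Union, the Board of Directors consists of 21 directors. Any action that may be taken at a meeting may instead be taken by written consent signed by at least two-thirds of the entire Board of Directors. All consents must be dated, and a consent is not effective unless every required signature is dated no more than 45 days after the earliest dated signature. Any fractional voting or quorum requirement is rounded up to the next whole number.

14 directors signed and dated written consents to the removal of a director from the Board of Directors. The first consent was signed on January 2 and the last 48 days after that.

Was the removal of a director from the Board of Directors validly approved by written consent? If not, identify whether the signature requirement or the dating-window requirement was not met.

Not effective — dating-window requirement not satisfied.

Signatures required: at least two-thirds of 21 — 2/3 of 21 = 14, so 14 needed; 14 signed. Sufficient.
Dating window: the latest signature is 48 days after the earliest; the limit is 45 days. Outside the window.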